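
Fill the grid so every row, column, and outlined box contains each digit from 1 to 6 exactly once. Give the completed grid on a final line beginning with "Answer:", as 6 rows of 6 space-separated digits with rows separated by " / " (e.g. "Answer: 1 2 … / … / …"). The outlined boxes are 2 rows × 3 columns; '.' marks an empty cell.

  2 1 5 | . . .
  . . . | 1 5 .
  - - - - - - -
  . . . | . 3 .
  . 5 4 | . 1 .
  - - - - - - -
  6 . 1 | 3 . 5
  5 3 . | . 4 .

Step 1. [r2c6∈{2,3,4,6}] r2c6 is the only open cell in row 2 admitting 2, so r2c6=2.
Step 2. [r4c6∈{6}] r4c6 is down to just 6. So r4c6=6.
Step 3. [r6c3∈{2}] nothing but 2 survives at r6c3. So r6c3=2.
Step 4. [r2c3∈{3,6}] across col 3, 3 lands solely at r2c3 ⇒ r2c3=3.
Step 5. [r3c2∈{2,6}] across col 2, 2 lands solely at r3c2, so r3c2=2.
Step 6. [r3c6∈{4}] r3c6 has the single candidate 4 ⇒ r3c6=4.
Step 7. [r2c2∈{4,6}] row 2 places 6 nowhere but r2c2. So r2c2=6.
Step 8. [r6c4∈{6}] r6c4's peers cover all but 6 ⇒ r6c4=6.
Step 9. [r3c1∈{1}] r3c1 has the single candidate 1 ⇒ r3c1=1.
Step 10. [r4c1∈{3}] r4c1 has the single candidate 3 ⇒ r4c1=3.
Step 11. [r3c4∈{5}] nothing but 5 survives at r3c4. So r3c4=5.
Step 12. [r5c5∈{2}] nothing but 2 survives at r5c5, so r5c5=2.
Step 13. [r1c4∈{4}] r1c4 has the single candidate 4, so r1c4=4.
Step 14. [r6c6∈{1}] r6c6 has the single candidate 1. So r6c6=1.
Step 15. [r2c1∈{4}] nothing but 4 survives at r2c1. So r2c1=4.
Step 16. [r1c6∈{3}] only 3 remains possible at r1c6. So r1c6=3.
Step 17. [r5c2∈{4}] r5c2's peers cover all but 4, so r5c2=4.
Step 18. [r1c5∈{6}] only 6 remains possible at r1c5. So r1c5=6.
Step 19. [r3c3∈{6}] nothing but 6 survives at r3c3 ⇒ r3c3=6.
Step 20. [r4c4∈{2}] only 2 remains possible at r4c4 ⇒ r4c4=2.

Answer: 2 1 5 4 6 3 / 4 6 3 1 5 2 / 1 2 6 5 3 4 / 3 5 4 2 1 6 / 6 4 1 3 2 5 / 5 3 2 6 4 1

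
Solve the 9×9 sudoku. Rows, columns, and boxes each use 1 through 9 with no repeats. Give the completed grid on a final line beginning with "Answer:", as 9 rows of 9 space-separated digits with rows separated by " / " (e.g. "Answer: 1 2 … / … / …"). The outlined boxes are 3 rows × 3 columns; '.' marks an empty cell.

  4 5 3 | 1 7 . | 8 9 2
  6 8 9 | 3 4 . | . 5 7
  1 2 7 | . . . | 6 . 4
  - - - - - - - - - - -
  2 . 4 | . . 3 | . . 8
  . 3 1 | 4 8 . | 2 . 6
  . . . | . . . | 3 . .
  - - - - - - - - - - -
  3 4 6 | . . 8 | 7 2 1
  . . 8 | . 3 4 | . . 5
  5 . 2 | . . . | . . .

Step 1. [r5c6∈{5,7,9}] r5c6 is the only open cell in row 5 admitting 5 ⇒ r5c6=5.
Step 2. [r6c9∈{9}] nothing but 9 survives at r6c9. So r6c9=9.
Step 3. [r6c5∈{1,2,6}] col 5 places 2 nowhere but r6c5, so r6c5=2.
Step 4. [r8c7∈{9}] r8c7 has the single candidate 9, so r8c7=9.
Step 5. [r9c2∈{1,7,9}] in box 7, 9 fits only at r9c2. So r9c2=9.
Step 6. [r8c1∈{7}] r8c1's peers cover all but 7 ⇒ r8c1=7.
Step 7. [r9c8∈{3,4,6,8}] row 9 places 8 nowhere but r9c8 ⇒ r9c8=8.
Step 8. [r3c6∈{9}] r3c6 is down to just 9, so r3c6=9.
Step 9. [r6c8∈{1,4,7}] r6c8 is the only open cell in row 6 admitting 4, so r6c8=4.
Step 10. [r6c6∈{1,6,7}] row 6 places 1 nowhere but r6c6, so r6c6=1.
Step 11. [r3c5∈{5}] nothing but 5 survives at r3c5, so r3c5=5.
Step 12. [r9c6∈{6,7}] 7 has one home in col 6: r9c6, so r9c6=7.
Step 13. [r9c4∈{6}] r9c4 is down to just 6, so r9c4=6.
Step 14. [r6c4∈{7}] nothing but 7 survives at r6c4 ⇒ r6c4=7.
Step 15. [r4c2∈{6,7}] col 2 places 7 nowhere but r4c2, so r4c2=7.
Step 16. [r7c5∈{9}] r7c5 is down to just 9 ⇒ r7c5=9.
Step 17. [r4c7∈{1,5}] r4c7 is the only open cell in row 4 admitting 5. So r4c7=5.
Step 18. [r4c8∈{1}] r4c8 is down to just 1, so r4c8=1.
Step 19. [r6c3∈{5}] r6c3's peers cover all but 5, so r6c3=5.
Step 20. [r9c7∈{4}] only 4 remains possible at r9c7, so r9c7=4.
Step 21. [r2c7∈{1}] r2c7's peers cover all but 1 ⇒ r2c7=1.
Step 22. [r8c2∈{1}] r8c2 has the single candidate 1 ⇒ r8c2=1.
Step 23. [r1c6∈{6}] r1c6's peers cover all but 6. So r1c6=6.
Step 24. [r3c4∈{8}] only 8 remains possible at r3c4, so r3c4=8.
Step 25. [r8c8∈{6}] only 6 remains possible at r8c8. So r8c8=6.
Step 26. [r6c1∈{8}] nothing but 8 survives at r6c1 ⇒ r6c1=8.
Step 27. [r4c4∈{9}] nothing but 9 survives at r4c4. So r4c4=9.
Step 28. [r4c5∈{6}] r4c5 is down to just 6 ⇒ r4c5=6.
Step 29. [r3c8∈{3}] only 3 remains possible at r3c8. So r3c8=3.
Step 30. [r8c4∈{2}] only 2 remains possible at r8c4 ⇒ r8c4=2.
Step 31. [r2c6∈{2}] r2c6 is down to just 2 ⇒ r2c6=2.
Step 32. [r5c8∈{7}] only 7 remains possible at r5c8. So r5c8=7.
Step 33. [r9c5∈{1}] r9c5 is down to just 1. So r9c5=1.
Step 34. [r6c2∈{6}] r6c2's peers cover all but 6. So r6c2=6.
Step 35. [r7c4∈{5}] only 5 remains possible at r7c4 ⇒ r7c4=5.
Step 36. [r5c1∈{9}] only 9 remains possible at r5c1. So r5c1=9.
Step 37. [r9c9∈{3}] nothing but 3 survives at r9c9. So r9c9=3.

Answer: 4 5 3 1 7 6 8 9 2 / 6 8 9 3 4 2 1 5 7 / 1 2 7 8 5 9 6 3 4 / 2 7 4 9 6 3 5 1 8 / 9 3 1 4 8 5 2 7 6 / 8 6 5 7 2 1 3 4 9 / 3 4 6 5 9 8 7 2 1 / 7 1 8 2 3 4 9 6 5 / 5 9 2 6 1 7 4 8 3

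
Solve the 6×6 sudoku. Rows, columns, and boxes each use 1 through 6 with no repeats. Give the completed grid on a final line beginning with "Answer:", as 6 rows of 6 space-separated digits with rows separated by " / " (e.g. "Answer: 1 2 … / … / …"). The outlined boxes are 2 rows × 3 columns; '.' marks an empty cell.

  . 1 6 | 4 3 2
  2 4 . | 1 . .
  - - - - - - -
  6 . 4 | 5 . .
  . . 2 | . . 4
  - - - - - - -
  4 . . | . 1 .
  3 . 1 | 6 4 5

Step 1. [r4c4∈{3}] r4c4 has the single candidate 3. So r4c4=3.
Step 2. [r1c1∈{5}] nothing but 5 survives at r1c1. So r1c1=5.
Step 3. [r5c2∈{2,5,6}] in row 5, 6 fits only at r5c2 ⇒ r5c2=6.
Step 4. [r2c6∈{6}] r2c6 has the single candidate 6, so r2c6=6.
Step 5. [r3c6∈{1}] only 1 remains possible at r3c6 ⇒ r3c6=1.
Step 6. [r2c5∈{5}] r2c5 has the single candidate 5 ⇒ r2c5=5.
Step 7. [r3c2∈{3}] r3c2 is down to just 3. So r3c2=3.
Step 8. [r4c2∈{5}] only 5 remains possible at r4c2 ⇒ r4c2=5.
Step 9. [r2c3∈{3}] r2c3 has the single candidate 3. So r2c3=3.
Step 10. [r3c5∈{2}] r3c5 has the single candidate 2 ⇒ r3c5=2.
Step 11. [r5c4∈{2}] nothing but 2 survives at r5c4 ⇒ r5c4=2.
Step 12. [r5c3∈{5}] r5c3 has the single candidate 5, so r5c3=5.
Step 13. [r4c5∈{6}] nothing but 6 survives at r4c5, so r4c5=6.
Step 14. [r6c2∈{2}] only 2 remains possible at r6c2 ⇒ r6c2=2.
Step 15. [r4c1∈{1}] r4c1 has the single candidate 1, so r4c1=1.
Step 16. [r5c6∈{3}] r5c6 has the single candidate 3 ⇒ r5c6=3.

Answer: 5 1 6 4 3 2 / 2 4 3 1 5 6 / 6 3 4 5 2 1 / 1 5 2 3 6 4 / 4 6 5 2 1 3 / 3 2 1 6 4 5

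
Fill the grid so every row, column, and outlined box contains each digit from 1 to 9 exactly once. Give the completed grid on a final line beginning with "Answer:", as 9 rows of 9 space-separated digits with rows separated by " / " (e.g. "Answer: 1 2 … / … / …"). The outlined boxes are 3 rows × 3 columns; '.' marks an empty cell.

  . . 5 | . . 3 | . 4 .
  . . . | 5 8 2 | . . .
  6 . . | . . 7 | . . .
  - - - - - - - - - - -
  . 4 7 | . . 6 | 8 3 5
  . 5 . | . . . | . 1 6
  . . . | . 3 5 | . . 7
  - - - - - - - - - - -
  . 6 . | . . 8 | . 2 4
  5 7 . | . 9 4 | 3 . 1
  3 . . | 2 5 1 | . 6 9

Step 1. [r6c8∈{9}] r6c8 is down to just 9, so r6c8=9.
Step 2. [r5c3∈{2,3,8,9}] across row 5, 3 lands solely at r5c3 ⇒ r5c3=3.
Step 3. [r9c2∈{8}] r9c2 has the single candidate 8, so r9c2=8.
Step 4. [r2c1∈{1,4,7,9}] 4 has one home in col 1: r2c1. So r2c1=4.
Step 5. [r1c1∈{1,2,7,8,9}] in col 1, 7 fits only at r1c1. So r1c1=7.
Step 6. [r3c3∈{1,2,8,9}] across box 1, 8 lands solely at r3c3 ⇒ r3c3=8.
Step 7. [r2c7∈{1,6,7,9}] r2c7 is the only open cell in row 2 admitting 6, so r2c7=6.
Step 8. [r7c5∈{7}] nothing but 7 survives at r7c5, so r7c5=7.
Step 9. [r5c4∈{4,7,8,9}] across row 5, 7 lands solely at r5c4, so r5c4=7.
Step 10. [r5c1∈{2,8,9}] 8 has one home in row 5: r5c1. So r5c1=8.
Step 11. [r4c1∈{1,2,9}] 9 has one home in box 4: r4c1, so r4c1=9.
Step 12. [r6c1∈{1,2}] in col 1, 2 fits only at r6c1 ⇒ r6c1=2.
Step 13. [r6c2∈{1}] r6c2 has the single candidate 1, so r6c2=1.
Step 14. [r5c7∈{2,4}] in box 6, 2 fits only at r5c7 ⇒ r5c7=2.
Step 15. [r4c4∈{1}] r4c4's peers cover all but 1. So r4c4=1.
Step 16. [r1c5∈{1,6}] r1c5 is the only open cell in col 5 admitting 6. So r1c5=6.
Step 17. [r1c4∈{9}] r1c4's peers cover all but 9 ⇒ r1c4=9.
Step 18. [r3c7∈{1,5,9}] 9 has one home in col 7: r3c7, so r3c7=9.
Step 19. [r5c5∈{4}] r5c5 has the single candidate 4. So r5c5=4.
Step 20. [r7c3∈{1,9}] 9 has one home in row 7: r7c3. So r7c3=9.
Step 21. [r2c9∈{3}] only 3 remains possible at r2c9, so r2c9=3.
Step 22. [r3c9∈{2}] r3c9's peers cover all but 2. So r3c9=2.
Step 23. [r3c8∈{5}] r3c8 is down to just 5, so r3c8=5.
Step 24. [r6c3∈{6}] nothing but 6 survives at r6c3 ⇒ r6c3=6.
Step 25. [r7c7∈{5}] r7c7 is down to just 5 ⇒ r7c7=5.
Step 26. [r1c9∈{8}] r1c9 has the single candidate 8 ⇒ r1c9=8.
Step 27. [r8c4∈{6}] r8c4 is down to just 6, so r8c4=6.
Step 28. [r3c2∈{3}] r3c2 is down to just 3, so r3c2=3.
Step 29. [r3c4∈{4}] only 4 remains possible at r3c4, so r3c4=4.
Step 30. [r4c5∈{2}] nothing but 2 survives at r4c5, so r4c5=2.
Step 31. [r3c5∈{1}] r3c5 is down to just 1, so r3c5=1.
Step 32. [r1c7∈{1}] r1c7 is down to just 1 ⇒ r1c7=1.
Step 33. [r2c3∈{1}] r2c3's peers cover all but 1. So r2c3=1.
Step 34. [r9c7∈{7}] r9c7 has the single candidate 7. So r9c7=7.
Step 35. [r1c2∈{2}] nothing but 2 survives at r1c2, so r1c2=2.
Step 36. [r6c4∈{8}] r6c4 is down to just 8. So r6c4=8.
Step 37. [r6c7∈{4}] r6c7's peers cover all but 4, so r6c7=4.
Step 38. [r2c2∈{9}] r2c2 is down to just 9 ⇒ r2c2=9.
Step 39. [r2c8∈{7}] r2c8 is down to just 7, so r2c8=7.
Step 40. [r7c4∈{3}] r7c4's peers cover all but 3 ⇒ r7c4=3.
Step 41. [r5c6∈{9}] r5c6 has the single candidate 9, so r5c6=9.
Step 42. [r8c3∈{2}] r8c3 has the single candidate 2. So r8c3=2.
Step 43. [r9c3∈{4}] r9c3 has the single candidate 4 ⇒ r9c3=4.
Step 44. [r8c8∈{8}] only 8 remains possible at r8c8, so r8c8=8.
Step 45. [r7c1∈{1}] r7c1 is down to just 1. So r7c1=1.

Answer: 7 2 5 9 6 3 1 4 8 / 4 9 1 5 8 2 6 7 3 / 6 3 8 4 1 7 9 5 2 / 9 4 7 1 2 6 8 3 5 / 8 5 3 7 4 9 2 1 6 / 2 1 6 8 3 5 4 9 7 / 1 6 9 3 7 8 5 2 4 / 5 7 2 6 9 4 3 8 1 / 3 8 4 2 5 1 7 6 9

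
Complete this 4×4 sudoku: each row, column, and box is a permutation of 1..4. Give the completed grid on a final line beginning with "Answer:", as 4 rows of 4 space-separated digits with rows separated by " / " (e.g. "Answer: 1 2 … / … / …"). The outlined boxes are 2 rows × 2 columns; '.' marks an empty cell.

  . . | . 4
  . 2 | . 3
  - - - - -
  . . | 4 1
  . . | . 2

Step 1. [r3c2∈{3}] r3c2's peers cover all but 3. So r3c2=3.
Step 2. [r1c2∈{1}] r1c2 is down to just 1. So r1c2=1.
Step 3. [r4c1∈{1,4}] 1 has one home in row 4: r4c1 ⇒ r4c1=1.
Step 4. [r1c1∈{3}] nothing but 3 survives at r1c1 ⇒ r1c1=3.
Step 5. [r4c3∈{3}] nothing but 3 survives at r4c3, so r4c3=3.
Step 6. [r2c3∈{1}] r2c3 is down to just 1, so r2c3=1.
Step 7. [r3c1∈{2}] only 2 remains possible at r3c1, so r3c1=2.
Step 8. [r2c1∈{4}] r2c1 is down to just 4, so r2c1=4.
Step 9. [r4c2∈{4}] r4c2 is down to just 4, so r4c2=4.
Step 10. [r1c3∈{2}] only 2 remains possible at r1c3 ⇒ r1c3=2.

Answer: 3 1 2 4 / 4 2 1 3 / 2 3 4 1 / 1 4 3 2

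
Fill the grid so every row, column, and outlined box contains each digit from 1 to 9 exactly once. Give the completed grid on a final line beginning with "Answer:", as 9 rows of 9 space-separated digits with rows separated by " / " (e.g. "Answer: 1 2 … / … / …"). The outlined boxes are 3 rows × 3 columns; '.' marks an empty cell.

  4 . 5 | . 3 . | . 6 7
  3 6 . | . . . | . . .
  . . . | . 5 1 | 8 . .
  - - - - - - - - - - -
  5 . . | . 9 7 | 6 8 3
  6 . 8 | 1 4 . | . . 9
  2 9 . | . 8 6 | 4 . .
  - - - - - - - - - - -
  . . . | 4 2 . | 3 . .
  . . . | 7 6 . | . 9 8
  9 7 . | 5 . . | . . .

Step 1. [r8c1∈{1}] nothing but 1 survives at r8c1, so r8c1=1.
Step 2. [r3c2∈{2}] r3c2 has the single candidate 2. So r3c2=2.
Step 3. [r2c6∈{2,4,8,9}] in col 6, 4 fits only at r2c6, so r2c6=4.
Step 4. [r6c3∈{1,3,7}] r6c3 is the only open cell in box 4 admitting 7, so r6c3=7.
Step 5. [r2c4∈{2,8,9}] across row 2, 8 lands solely at r2c4 ⇒ r2c4=8.
Step 6. [r8c6∈{3}] r8c6 is down to just 3 ⇒ r8c6=3.
Step 7. [r5c6∈{2,5}] in col 6, 5 fits only at r5c6, so r5c6=5.
Step 8. [r1c6∈{2,9}] 2 has one home in col 6: r1c6. So r1c6=2.
Step 9. [r9c3∈{2,3,4,6}] 3 has one home in row 9: r9c3. So r9c3=3.
Step 10. [r9c9∈{1,2,4,6}] 6 has one home in row 9: r9c9 ⇒ r9c9=6.
Step 11. [r2c9∈{1,2,5}] across col 9, 2 lands solely at r2c9, so r2c9=2.
Step 12. [r9c8∈{1,2,4}] in row 9, 4 fits only at r9c8, so r9c8=4.
Step 13. [r7c8∈{1,5,7}] across row 7, 7 lands solely at r7c8 ⇒ r7c8=7.
Step 14. [r9c7∈{1,2}] in row 9, 2 fits only at r9c7, so r9c7=2.
Step 15. [r8c7∈{5}] r8c7 is down to just 5 ⇒ r8c7=5.
Step 16. [r7c1∈{8}] r7c1 is down to just 8, so r7c1=8.
Step 17. [r3c3∈{9}] r3c3's peers cover all but 9, so r3c3=9.
Step 18. [r2c3∈{1}] only 1 remains possible at r2c3. So r2c3=1.
Step 19. [r6c8∈{1,5}] r6c8 is the only open cell in col 8 admitting 1 ⇒ r6c8=1.
Step 20. [r8c2∈{4}] only 4 remains possible at r8c2, so r8c2=4.
Step 21. [r2c7∈{9}] only 9 remains possible at r2c7 ⇒ r2c7=9.
Step 22. [r3c8∈{3}] only 3 remains possible at r3c8, so r3c8=3.
Step 23. [r3c1∈{7}] nothing but 7 survives at r3c1, so r3c1=7.
Step 24. [r4c3∈{4}] r4c3 has the single candidate 4, so r4c3=4.
Step 25. [r1c2∈{8}] r1c2 is down to just 8. So r1c2=8.
Step 26. [r7c9∈{1}] r7c9 has the single candidate 1, so r7c9=1.
Step 27. [r8c3∈{2}] r8c3's peers cover all but 2 ⇒ r8c3=2.
Step 28. [r5c8∈{2}] nothing but 2 survives at r5c8, so r5c8=2.
Step 29. [r1c4∈{9}] r1c4 has the single candidate 9, so r1c4=9.
Step 30. [r1c7∈{1}] only 1 remains possible at r1c7, so r1c7=1.
Step 31. [r9c5∈{1}] nothing but 1 survives at r9c5. So r9c5=1.
Step 32. [r3c4∈{6}] r3c4 is down to just 6. So r3c4=6.
Step 33. [r5c7∈{7}] only 7 remains possible at r5c7 ⇒ r5c7=7.
Step 34. [r4c4∈{2}] r4c4 is down to just 2 ⇒ r4c4=2.
Step 35. [r3c9∈{4}] r3c9's peers cover all but 4, so r3c9=4.
Step 36. [r6c4∈{3}] r6c4 has the single candidate 3 ⇒ r6c4=3.
Step 37. [r9c6∈{8}] only 8 remains possible at r9c6. So r9c6=8.
Step 38. [r2c5∈{7}] only 7 remains possible at r2c5, so r2c5=7.
Step 39. [r7c3∈{6}] nothing but 6 survives at r7c3, so r7c3=6.
Step 40. [r2c8∈{5}] only 5 remains possible at r2c8. So r2c8=5.
Step 41. [r7c6∈{9}] r7c6 is down to just 9. So r7c6=9.
Step 42. [r5c2∈{3}] r5c2 has the single candidate 3 ⇒ r5c2=3.
Step 43. [r6c9∈{5}] r6c9 is down to just 5 ⇒ r6c9=5.
Step 44. [r7c2∈{5}] nothing but 5 survives at r7c2. So r7c2=5.
Step 45. [r4c2∈{1}] r4c2's peers cover all but 1, so r4c2=1.

Answer: 4 8 5 9 3 2 1 6 7 / 3 6 1 8 7 4 9 5 2 / 7 2 9 6 5 1 8 3 4 / 5 1 4 2 9 7 6 8 3 / 6 3 8 1 4 5 7 2 9 / 2 9 7 3 8 6 4 1 5 / 8 5 6 4 2 9 3 7 1 / 1 4 2 7 6 3 5 9 8 / 9 7 3 5 1 8 2 4 6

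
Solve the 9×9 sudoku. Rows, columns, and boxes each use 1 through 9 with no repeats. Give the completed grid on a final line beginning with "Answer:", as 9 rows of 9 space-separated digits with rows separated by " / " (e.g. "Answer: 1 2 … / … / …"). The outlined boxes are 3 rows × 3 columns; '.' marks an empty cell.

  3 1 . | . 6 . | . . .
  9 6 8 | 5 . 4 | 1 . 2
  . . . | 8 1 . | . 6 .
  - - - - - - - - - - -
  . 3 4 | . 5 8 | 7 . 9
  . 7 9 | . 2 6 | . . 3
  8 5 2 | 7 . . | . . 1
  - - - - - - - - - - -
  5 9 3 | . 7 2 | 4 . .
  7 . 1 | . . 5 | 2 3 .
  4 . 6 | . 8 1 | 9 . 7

Step 1. [r1c8∈{4,5,7,8,9}] r1c8 is the only open cell in col 8 admitting 9. So r1c8=9.
Step 2. [r1c9∈{4,5,8}] across row 1, 4 lands solely at r1c9, so r1c9=4.
Step 3. [r3c9∈{5}] r3c9's peers cover all but 5, so r3c9=5.
Step 4. [r8c4∈{4,6,9}] in col 4, 9 fits only at r8c4, so r8c4=9.
Step 5. [r5c4∈{1,4}] in col 4, 4 fits only at r5c4. So r5c4=4.
Step 6. [r3c6∈{3,7,9}] r3c6 is the only open cell in row 3 admitting 9 ⇒ r3c6=9.
Step 7. [r8c9∈{6,8}] r8c9 is the only open cell in row 8 admitting 6 ⇒ r8c9=6.
Step 8. [r5c7∈{5,8}] 5 has one home in col 7: r5c7 ⇒ r5c7=5.
Step 9. [r1c6∈{7}] r1c6's peers cover all but 7, so r1c6=7.
Step 10. [r5c8∈{8}] r5c8 has the single candidate 8. So r5c8=8.
Step 11. [r4c1∈{1,6}] r4c1 is the only open cell in row 4 admitting 6, so r4c1=6.
Step 12. [r9c2∈{2}] r9c2's peers cover all but 2 ⇒ r9c2=2.
Step 13. [r6c5∈{3,9}] in row 6, 9 fits only at r6c5, so r6c5=9.
Step 14. [r1c3∈{5}] r1c3's peers cover all but 5. So r1c3=5.
Step 15. [r7c8∈{1}] nothing but 1 survives at r7c8, so r7c8=1.
Step 16. [r4c8∈{2}] only 2 remains possible at r4c8 ⇒ r4c8=2.
Step 17. [r7c4∈{6}] only 6 remains possible at r7c4 ⇒ r7c4=6.
Step 18. [r9c4∈{3}] r9c4 has the single candidate 3, so r9c4=3.
Step 19. [r2c8∈{7}] nothing but 7 survives at r2c8 ⇒ r2c8=7.
Step 20. [r3c3∈{7}] only 7 remains possible at r3c3. So r3c3=7.
Step 21. [r8c2∈{8}] r8c2 is down to just 8 ⇒ r8c2=8.
Step 22. [r3c7∈{3}] r3c7 has the single candidate 3. So r3c7=3.
Step 23. [r1c4∈{2}] r1c4 has the single candidate 2. So r1c4=2.
Step 24. [r3c2∈{4}] r3c2's peers cover all but 4, so r3c2=4.
Step 25. [r4c4∈{1}] r4c4 has the single candidate 1, so r4c4=1.
Step 26. [r5c1∈{1}] nothing but 1 survives at r5c1. So r5c1=1.
Step 27. [r6c7∈{6}] r6c7's peers cover all but 6 ⇒ r6c7=6.
Step 28. [r3c1∈{2}] only 2 remains possible at r3c1, so r3c1=2.
Step 29. [r9c8∈{5}] r9c8's peers cover all but 5. So r9c8=5.
Step 30. [r8c5∈{4}] r8c5 has the single candidate 4 ⇒ r8c5=4.
Step 31. [r2c5∈{3}] r2c5 has the single candidate 3. So r2c5=3.
Step 32. [r6c8∈{4}] r6c8's peers cover all but 4. So r6c8=4.
Step 33. [r6c6∈{3}] only 3 remains possible at r6c6. So r6c6=3.
Step 34. [r7c9∈{8}] r7c9 has the single candidate 8. So r7c9=8.
Step 35. [r1c7∈{8}] nothing but 8 survives at r1c7, so r1c7=8.

Answer: 3 1 5 2 6 7 8 9 4 / 9 6 8 5 3 4 1 7 2 / 2 4 7 8 1 9 3 6 5 / 6 3 4 1 5 8 7 2 9 / 1 7 9 4 2 6 5 8 3 / 8 5 2 7 9 3 6 4 1 / 5 9 3 6 7 2 4 1 8 / 7 8 1 9 4 5 2 3 6 / 4 2 6 3 8 1 9 5 7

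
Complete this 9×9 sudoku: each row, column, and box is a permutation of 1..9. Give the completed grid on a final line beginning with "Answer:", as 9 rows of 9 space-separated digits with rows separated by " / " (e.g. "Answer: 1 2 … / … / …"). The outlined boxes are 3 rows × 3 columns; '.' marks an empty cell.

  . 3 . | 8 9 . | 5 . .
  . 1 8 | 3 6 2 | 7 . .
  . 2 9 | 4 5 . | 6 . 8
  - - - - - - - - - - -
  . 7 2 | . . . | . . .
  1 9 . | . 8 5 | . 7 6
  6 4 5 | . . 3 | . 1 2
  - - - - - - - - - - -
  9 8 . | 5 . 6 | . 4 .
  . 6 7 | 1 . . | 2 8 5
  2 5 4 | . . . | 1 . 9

Step 1. [r7c7∈{3}] nothing but 3 survives at r7c7 ⇒ r7c7=3.
Step 2. [r9c4∈{7}] r9c4 has the single candidate 7 ⇒ r9c4=7.
Step 3. [r3c6∈{1,7}] row 3 places 1 nowhere but r3c6, so r3c6=1.
Step 4. [r4c9∈{3,4}] r4c9 is the only open cell in col 9 admitting 3. So r4c9=3.
Step 5. [r6c4∈{9}] r6c4 has the single candidate 9 ⇒ r6c4=9.
Step 6. [r4c6∈{4}] only 4 remains possible at r4c6, so r4c6=4.
Step 7. [r4c7∈{8,9}] r4c7 is the only open cell in col 7 admitting 9 ⇒ r4c7=9.
Step 8. [r2c9∈{4}] r2c9's peers cover all but 4, so r2c9=4.
Step 9. [r8c1∈{3}] r8c1 has the single candidate 3, so r8c1=3.
Step 10. [r3c1∈{7}] r3c1 has the single candidate 7, so r3c1=7.
Step 11. [r8c6∈{9}] r8c6's peers cover all but 9. So r8c6=9.
Step 12. [r1c6∈{7}] r1c6 is down to just 7 ⇒ r1c6=7.
Step 13. [r4c4∈{6}] r4c4 has the single candidate 6, so r4c4=6.
Step 14. [r3c8∈{3}] only 3 remains possible at r3c8, so r3c8=3.
Step 15. [r2c1∈{5}] nothing but 5 survives at r2c1. So r2c1=5.
Step 16. [r8c5∈{4}] r8c5 has the single candidate 4 ⇒ r8c5=4.
Step 17. [r4c5∈{1}] r4c5 has the single candidate 1. So r4c5=1.
Step 18. [r7c5∈{2}] only 2 remains possible at r7c5, so r7c5=2.
Step 19. [r6c7∈{8}] nothing but 8 survives at r6c7, so r6c7=8.
Step 20. [r5c4∈{2}] only 2 remains possible at r5c4, so r5c4=2.
Step 21. [r6c5∈{7}] r6c5 is down to just 7. So r6c5=7.
Step 22. [r7c9∈{7}] r7c9 is down to just 7. So r7c9=7.
Step 23. [r1c1∈{4}] r1c1 has the single candidate 4, so r1c1=4.
Step 24. [r1c9∈{1}] r1c9 has the single candidate 1, so r1c9=1.
Step 25. [r1c3∈{6}] nothing but 6 survives at r1c3 ⇒ r1c3=6.
Step 26. [r4c1∈{8}] only 8 remains possible at r4c1 ⇒ r4c1=8.
Step 27. [r5c3∈{3}] r5c3's peers cover all but 3. So r5c3=3.
Step 28. [r9c5∈{3}] only 3 remains possible at r9c5, so r9c5=3.
Step 29. [r2c8∈{9}] r2c8 has the single candidate 9. So r2c8=9.
Step 30. [r9c8∈{6}] nothing but 6 survives at r9c8, so r9c8=6.
Step 31. [r9c6∈{8}] r9c6 has the single candidate 8. So r9c6=8.
Step 32. [r4c8∈{5}] nothing but 5 survives at r4c8, so r4c8=5.
Step 33. [r7c3∈{1}] r7c3 has the single candidate 1, so r7c3=1.
Step 34. [r5c7∈{4}] r5c7 is down to just 4 ⇒ r5c7=4.
Step 35. [r1c8∈{2}] only 2 remains possible at r1c8 ⇒ r1c8=2.

Answer: 4 3 6 8 9 7 5 2 1 / 5 1 8 3 6 2 7 9 4 / 7 2 9 4 5 1 6 3 8 / 8 7 2 6 1 4 9 5 3 / 1 9 3 2 8 5 4 7 6 / 6 4 5 9 7 3 8 1 2 / 9 8 1 5 2 6 3 4 7 / 3 6 7 1 4 9 2 8 5 / 2 5 4 7 3 8 1 6 9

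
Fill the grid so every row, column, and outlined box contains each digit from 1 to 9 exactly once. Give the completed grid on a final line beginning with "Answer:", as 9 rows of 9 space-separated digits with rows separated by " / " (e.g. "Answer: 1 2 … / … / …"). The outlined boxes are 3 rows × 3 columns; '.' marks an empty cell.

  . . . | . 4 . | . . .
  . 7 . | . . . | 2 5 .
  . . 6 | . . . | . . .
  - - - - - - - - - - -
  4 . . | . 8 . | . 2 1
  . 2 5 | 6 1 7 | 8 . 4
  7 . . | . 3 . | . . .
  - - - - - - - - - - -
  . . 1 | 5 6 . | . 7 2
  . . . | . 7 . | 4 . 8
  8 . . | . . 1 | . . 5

Step 1. [r2c5∈{9}] r2c5's peers cover all but 9. So r2c5=9.
Step 2. [r4c4∈{9}] r4c4 is down to just 9. So r4c4=9.
Step 3. [r8c1∈{2,3,5,6,9}] across col 1, 6 lands solely at r8c1 ⇒ r8c1=6.
Step 4. [r4c3∈{3}] only 3 remains possible at r4c3 ⇒ r4c3=3.
Step 5. [r7c6∈{3,4,8,9}] across row 7, 8 lands solely at r7c6, so r7c6=8.
Step 6. [r5c1∈{9}] nothing but 9 survives at r5c1 ⇒ r5c1=9.
Step 7. [r7c1∈{3}] nothing but 3 survives at r7c1. So r7c1=3.
Step 8. [r7c7∈{9}] r7c7 is down to just 9. So r7c7=9.
Step 9. [r3c8∈{1,3,4,8,9}] across col 8, 4 lands solely at r3c8. So r3c8=4.
Step 10. [r1c8∈{1,3,6,8,9}] across col 8, 8 lands solely at r1c8 ⇒ r1c8=8.
Step 11. [r3c5∈{2,5}] across col 5, 5 lands solely at r3c5. So r3c5=5.
Step 12. [r9c4∈{2,3,4}] box 8 places 4 nowhere but r9c4 ⇒ r9c4=4.
Step 13. [r2c1∈{1}] nothing but 1 survives at r2c1, so r2c1=1.
Step 14. [r9c2∈{9}] r9c2 is down to just 9. So r9c2=9.
Step 15. [r4c7∈{5,6,7}] 7 has one home in row 4: r4c7. So r4c7=7.
Step 16. [r3c1∈{2}] r3c1's peers cover all but 2. So r3c1=2.
Step 17. [r3c6∈{3}] r3c6 has the single candidate 3. So r3c6=3.
Step 18. [r2c9∈{3,6}] in row 2, 3 fits only at r2c9 ⇒ r2c9=3.
Step 19. [r9c5∈{2}] r9c5 is down to just 2, so r9c5=2.
Step 20. [r3c2∈{8}] r3c2 has the single candidate 8 ⇒ r3c2=8.
Step 21. [r9c7∈{3,6}] col 7 places 3 nowhere but r9c7, so r9c7=3.
Step 22. [r3c9∈{7,9}] r3c9 is the only open cell in row 3 admitting 9, so r3c9=9.
Step 23. [r6c9∈{6}] r6c9's peers cover all but 6, so r6c9=6.
Step 24. [r6c4∈{2}] r6c4 has the single candidate 2. So r6c4=2.
Step 25. [r1c7∈{1,6}] 6 has one home in col 7: r1c7 ⇒ r1c7=6.
Step 26. [r1c4∈{1,7}] 1 has one home in row 1: r1c4. So r1c4=1.
Step 27. [r1c1∈{5}] only 5 remains possible at r1c1 ⇒ r1c1=5.
Step 28. [r6c7∈{5}] nothing but 5 survives at r6c7. So r6c7=5.
Step 29. [r6c6∈{4}] only 4 remains possible at r6c6, so r6c6=4.
Step 30. [r9c3∈{7}] r9c3 has the single candidate 7. So r9c3=7.
Step 31. [r1c2∈{3}] only 3 remains possible at r1c2. So r1c2=3.
Step 32. [r5c8∈{3}] r5c8's peers cover all but 3, so r5c8=3.
Step 33. [r6c3∈{8}] r6c3's peers cover all but 8. So r6c3=8.
Step 34. [r6c8∈{9}] r6c8 has the single candidate 9. So r6c8=9.
Step 35. [r2c3∈{4}] r2c3 has the single candidate 4, so r2c3=4.
Step 36. [r8c2∈{5}] nothing but 5 survives at r8c2, so r8c2=5.
Step 37. [r1c6∈{2}] nothing but 2 survives at r1c6. So r1c6=2.
Step 38. [r9c8∈{6}] nothing but 6 survives at r9c8. So r9c8=6.
Step 39. [r1c9∈{7}] only 7 remains possible at r1c9 ⇒ r1c9=7.
Step 40. [r2c4∈{8}] r2c4 has the single candidate 8, so r2c4=8.
Step 41. [r8c3∈{2}] only 2 remains possible at r8c3 ⇒ r8c3=2.
Step 42. [r1c3∈{9}] nothing but 9 survives at r1c3, so r1c3=9.
Step 43. [r7c2∈{4}] r7c2's peers cover all but 4 ⇒ r7c2=4.
Step 44. [r3c4∈{7}] nothing but 7 survives at r3c4 ⇒ r3c4=7.
Step 45. [r4c6∈{5}] r4c6 is down to just 5 ⇒ r4c6=5.
Step 46. [r8c6∈{9}] nothing but 9 survives at r8c6. So r8c6=9.
Step 47. [r3c7∈{1}] r3c7 has the single candidate 1. So r3c7=1.
Step 48. [r8c8∈{1}] nothing but 1 survives at r8c8 ⇒ r8c8=1.
Step 49. [r4c2∈{6}] r4c2 is down to just 6 ⇒ r4c2=6.
Step 50. [r6c2∈{1}] nothing but 1 survives at r6c2. So r6c2=1.
Step 51. [r2c6∈{6}] r2c6 has the single candidate 6. So r2c6=6.
Step 52. [r8c4∈{3}] nothing but 3 survives at r8c4. So r8c4=3.

Answer: 5 3 9 1 4 2 6 8 7 / 1 7 4 8 9 6 2 5 3 / 2 8 6 7 5 3 1 4 9 / 4 6 3 9 8 5 7 2 1 / 9 2 5 6 1 7 8 3 4 / 7 1 8 2 3 4 5 9 6 / 3 4 1 5 6 8 9 7 2 / 6 5 2 3 7 9 4 1 8 / 8 9 7 4 2 1 3 6 5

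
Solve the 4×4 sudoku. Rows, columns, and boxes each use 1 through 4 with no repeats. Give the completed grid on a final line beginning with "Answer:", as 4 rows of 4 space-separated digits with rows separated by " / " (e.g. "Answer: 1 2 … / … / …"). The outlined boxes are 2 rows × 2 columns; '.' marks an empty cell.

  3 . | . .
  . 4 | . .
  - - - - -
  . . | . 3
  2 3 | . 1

Step 1. [r1c2∈{1,2}] across col 2, 2 lands solely at r1c2, so r1c2=2.
Step 2. [r4c3∈{4}] r4c3's peers cover all but 4 ⇒ r4c3=4.
Step 3. [r2c1∈{1}] r2c1's peers cover all but 1. So r2c1=1.
Step 4. [r2c3∈{2,3}] r2c3 is the only open cell in row 2 admitting 3. So r2c3=3.
Step 5. [r3c3∈{2}] nothing but 2 survives at r3c3. So r3c3=2.
Step 6. [r1c4∈{4}] r1c4 is down to just 4 ⇒ r1c4=4.
Step 7. [r2c4∈{2}] r2c4 is down to just 2, so r2c4=2.
Step 8. [r3c1∈{4}] nothing but 4 survives at r3c1 ⇒ r3c1=4.
Step 9. [r3c2∈{1}] r3c2's peers cover all but 1 ⇒ r3c2=1.
Step 10. [r1c3∈{1}] r1c3's peers cover all but 1. So r1c3=1.

Answer: 3 2 1 4 / 1 4 3 2 / 4 1 2 3 / 2 3 4 1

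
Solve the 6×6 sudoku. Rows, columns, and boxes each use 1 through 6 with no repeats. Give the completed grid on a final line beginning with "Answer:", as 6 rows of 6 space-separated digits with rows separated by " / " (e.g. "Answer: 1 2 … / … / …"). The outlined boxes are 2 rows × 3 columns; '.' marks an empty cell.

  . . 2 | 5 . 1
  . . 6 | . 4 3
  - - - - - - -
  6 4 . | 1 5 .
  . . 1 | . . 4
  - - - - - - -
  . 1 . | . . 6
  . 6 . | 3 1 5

Step 1. [r4c2∈{2,3,5}] 2 has one home in col 2: r4c2. So r4c2=2.
Step 2. [r5c3∈{3,4,5}] in col 3, 5 fits only at r5c3. So r5c3=5.
Step 3. [r5c1∈{2,3,4}] in row 5, 3 fits only at r5c1 ⇒ r5c1=3.
Step 4. [r2c1∈{1,5}] in row 2, 1 fits only at r2c1. So r2c1=1.
Step 5. [r4c4∈{6}] only 6 remains possible at r4c4, so r4c4=6.
Step 6. [r1c1∈{4}] r1c1 is down to just 4, so r1c1=4.
Step 7. [r5c4∈{2,4}] row 5 places 4 nowhere but r5c4, so r5c4=4.
Step 8. [r6c1∈{2}] r6c1 is down to just 2 ⇒ r6c1=2.
Step 9. [r6c3∈{4}] r6c3 is down to just 4. So r6c3=4.
Step 10. [r3c3∈{3}] r3c3 is down to just 3, so r3c3=3.
Step 11. [r2c4∈{2}] r2c4 is down to just 2. So r2c4=2.
Step 12. [r4c1∈{5}] r4c1's peers cover all but 5, so r4c1=5.
Step 13. [r3c6∈{2}] only 2 remains possible at r3c6 ⇒ r3c6=2.
Step 14. [r5c5∈{2}] only 2 remains possible at r5c5 ⇒ r5c5=2.
Step 15. [r1c2∈{3}] r1c2 has the single candidate 3 ⇒ r1c2=3.
Step 16. [r2c2∈{5}] nothing but 5 survives at r2c2 ⇒ r2c2=5.
Step 17. [r4c5∈{3}] r4c5 is down to just 3 ⇒ r4c5=3.
Step 18. [r1c5∈{6}] nothing but 6 survives at r1c5 ⇒ r1c5=6.

Answer: 4 3 2 5 6 1 / 1 5 6 2 4 3 / 6 4 3 1 5 2 / 5 2 1 6 3 4 / 3 1 5 4 2 6 / 2 6 4 3 1 5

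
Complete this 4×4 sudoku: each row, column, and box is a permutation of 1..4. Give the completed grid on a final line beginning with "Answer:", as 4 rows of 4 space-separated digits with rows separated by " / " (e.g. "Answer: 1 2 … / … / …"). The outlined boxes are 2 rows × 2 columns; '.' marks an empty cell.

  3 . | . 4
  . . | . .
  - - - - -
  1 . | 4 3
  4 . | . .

Step 1. [r2c1∈{2}] r2c1 is down to just 2, so r2c1=2.
Step 2. [r2c4∈{1}] r2c4 has the single candidate 1. So r2c4=1.
Step 3. [r4c4∈{2}] r4c4 has the single candidate 2. So r4c4=2.
Step 4. [r3c2∈{2}] r3c2 is down to just 2. So r3c2=2.
Step 5. [r4c2∈{3}] r4c2's peers cover all but 3 ⇒ r4c2=3.
Step 6. [r2c3∈{3}] r2c3 has the single candidate 3. So r2c3=3.
Step 7. [r2c2∈{4}] nothing but 4 survives at r2c2, so r2c2=4.
Step 8. [r1c2∈{1}] nothing but 1 survives at r1c2 ⇒ r1c2=1.
Step 9. [r4c3∈{1}] r4c3's peers cover all but 1. So r4c3=1.
Step 10. [r1c3∈{2}] only 2 remains possible at r1c3 ⇒ r1c3=2.

Answer: 3 1 2 4 / 2 4 3 1 / 1 2 4 3 / 4 3 1 2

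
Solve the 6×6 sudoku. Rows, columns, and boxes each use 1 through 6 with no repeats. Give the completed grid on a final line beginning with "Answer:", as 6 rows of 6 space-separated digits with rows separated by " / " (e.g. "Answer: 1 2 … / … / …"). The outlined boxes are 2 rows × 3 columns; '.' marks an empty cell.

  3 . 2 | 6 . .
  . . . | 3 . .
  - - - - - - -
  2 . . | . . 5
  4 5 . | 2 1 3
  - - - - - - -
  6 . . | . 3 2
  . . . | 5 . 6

Step 1. [r6c5∈{4}] r6c5's peers cover all but 4. So r6c5=4.
Step 2. [r6c1∈{1}] nothing but 1 survives at r6c1. So r6c1=1.
Step 3. [r4c3∈{6}] nothing but 6 survives at r4c3. So r4c3=6.
Step 4. [r5c2∈{4}] r5c2 is down to just 4, so r5c2=4.
Step 5. [r1c2∈{1}] r1c2's peers cover all but 1, so r1c2=1.
Step 6. [r2c3∈{4,5}] col 3 places 4 nowhere but r2c3 ⇒ r2c3=4.
Step 7. [r6c3∈{3}] r6c3 is down to just 3 ⇒ r6c3=3.
Step 8. [r2c1∈{5}] only 5 remains possible at r2c1, so r2c1=5.
Step 9. [r5c4∈{1}] nothing but 1 survives at r5c4 ⇒ r5c4=1.
Step 10. [r3c4∈{4}] r3c4's peers cover all but 4, so r3c4=4.
Step 11. [r2c5∈{2}] r2c5 is down to just 2 ⇒ r2c5=2.
Step 12. [r6c2∈{2}] r6c2 has the single candidate 2. So r6c2=2.
Step 13. [r1c5∈{5}] r1c5's peers cover all but 5. So r1c5=5.
Step 14. [r3c5∈{6}] only 6 remains possible at r3c5 ⇒ r3c5=6.
Step 15. [r2c6∈{1}] r2c6's peers cover all but 1 ⇒ r2c6=1.
Step 16. [r2c2∈{6}] r2c2 has the single candidate 6. So r2c2=6.
Step 17. [r1c6∈{4}] only 4 remains possible at r1c6 ⇒ r1c6=4.
Step 18. [r3c2∈{3}] r3c2 is down to just 3, so r3c2=3.
Step 19. [r3c3∈{1}] r3c3 has the single candidate 1. So r3c3=1.
Step 20. [r5c3∈{5}] r5c3 has the single candidate 5, so r5c3=5.

Answer: 3 1 2 6 5 4 / 5 6 4 3 2 1 / 2 3 1 4 6 5 / 4 5 6 2 1 3 / 6 4 5 1 3 2 / 1 2 3 5 4 6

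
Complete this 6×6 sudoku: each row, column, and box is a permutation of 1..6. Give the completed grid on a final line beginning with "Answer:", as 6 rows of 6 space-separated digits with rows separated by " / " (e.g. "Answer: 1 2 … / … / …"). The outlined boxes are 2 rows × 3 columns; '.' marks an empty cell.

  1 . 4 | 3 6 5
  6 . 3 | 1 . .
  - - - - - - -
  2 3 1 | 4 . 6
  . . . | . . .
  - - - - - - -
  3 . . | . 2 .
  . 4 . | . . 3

Step 1. [r6c1∈{5}] r6c1 has the single candidate 5, so r6c1=5.
Step 2. [r4c3∈{5,6}] across col 3, 5 lands solely at r4c3 ⇒ r4c3=5.
Step 3. [r2c6∈{2,4}] 2 has one home in box 2: r2c6, so r2c6=2.
Step 4. [r5c3∈{6}] r5c3 is down to just 6, so r5c3=6.
Step 5. [r6c5∈{1}] only 1 remains possible at r6c5, so r6c5=1.
Step 6. [r4c6∈{1}] only 1 remains possible at r4c6, so r4c6=1.
Step 7. [r4c5∈{3}] nothing but 3 survives at r4c5 ⇒ r4c5=3.
Step 8. [r4c2∈{6}] only 6 remains possible at r4c2. So r4c2=6.
Step 9. [r5c2∈{1}] r5c2's peers cover all but 1. So r5c2=1.
Step 10. [r4c4∈{2}] only 2 remains possible at r4c4, so r4c4=2.
Step 11. [r6c3∈{2}] r6c3 has the single candidate 2, so r6c3=2.
Step 12. [r5c6∈{4}] r5c6 has the single candidate 4, so r5c6=4.
Step 13. [r3c5∈{5}] only 5 remains possible at r3c5. So r3c5=5.
Step 14. [r2c2∈{5}] r2c2 is down to just 5, so r2c2=5.
Step 15. [r5c4∈{5}] r5c4's peers cover all but 5. So r5c4=5.
Step 16. [r4c1∈{4}] only 4 remains possible at r4c1. So r4c1=4.
Step 17. [r2c5∈{4}] r2c5 is down to just 4, so r2c5=4.
Step 18. [r1c2∈{2}] r1c2 has the single candidate 2 ⇒ r1c2=2.
Step 19. [r6c4∈{6}] r6c4's peers cover all but 6. So r6c4=6.

Answer: 1 2 4 3 6 5 / 6 5 3 1 4 2 / 2 3 1 4 5 6 / 4 6 5 2 3 1 / 3 1 6 5 2 4 / 5 4 2 6 1 3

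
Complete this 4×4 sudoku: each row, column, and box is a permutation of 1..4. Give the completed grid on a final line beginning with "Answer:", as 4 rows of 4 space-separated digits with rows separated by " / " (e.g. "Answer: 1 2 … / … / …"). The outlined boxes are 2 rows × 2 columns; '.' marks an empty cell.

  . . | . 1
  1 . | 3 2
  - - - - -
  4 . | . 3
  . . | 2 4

Step 1. [r4c2∈{1,3}] in row 4, 1 fits only at r4c2. So r4c2=1.
Step 2. [r1c2∈{2,3,4}] col 2 places 3 nowhere but r1c2. So r1c2=3.
Step 3. [r1c1∈{2}] nothing but 2 survives at r1c1, so r1c1=2.
Step 4. [r4c1∈{3}] r4c1's peers cover all but 3. So r4c1=3.
Step 5. [r3c3∈{1}] r3c3 is down to just 1. So r3c3=1.
Step 6. [r1c3∈{4}] r1c3 is down to just 4 ⇒ r1c3=4.
Step 7. [r3c2∈{2}] r3c2 is down to just 2 ⇒ r3c2=2.
Step 8. [r2c2∈{4}] r2c2 has the single candidate 4, so r2c2=4.

Answer: 2 3 4 1 / 1 4 3 2 / 4 2 1 3 / 3 1 2 4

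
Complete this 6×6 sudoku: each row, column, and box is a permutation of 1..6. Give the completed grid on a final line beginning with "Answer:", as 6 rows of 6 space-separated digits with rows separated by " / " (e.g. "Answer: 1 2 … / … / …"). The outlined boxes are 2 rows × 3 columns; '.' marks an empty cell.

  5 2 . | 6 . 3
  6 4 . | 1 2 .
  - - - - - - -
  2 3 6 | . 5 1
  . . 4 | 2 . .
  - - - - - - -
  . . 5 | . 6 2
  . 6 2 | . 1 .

Step 1. [r6c6∈{4,5}] 4 has one home in col 6: r6c6. So r6c6=4.
Step 2. [r4c1∈{1}] r4c1 is down to just 1, so r4c1=1.
Step 3. [r6c1∈{3}] nothing but 3 survives at r6c1. So r6c1=3.
Step 4. [r1c3∈{1}] nothing but 1 survives at r1c3 ⇒ r1c3=1.
Step 5. [r4c5∈{3}] r4c5's peers cover all but 3 ⇒ r4c5=3.
Step 6. [r5c4∈{3}] r5c4's peers cover all but 3 ⇒ r5c4=3.
Step 7. [r6c4∈{5}] r6c4's peers cover all but 5 ⇒ r6c4=5.
Step 8. [r2c3∈{3}] r2c3 is down to just 3, so r2c3=3.
Step 9. [r2c6∈{5}] r2c6's peers cover all but 5, so r2c6=5.
Step 10. [r4c2∈{5}] only 5 remains possible at r4c2, so r4c2=5.
Step 11. [r5c2∈{1}] r5c2 is down to just 1. So r5c2=1.
Step 12. [r3c4∈{4}] r3c4's peers cover all but 4. So r3c4=4.
Step 13. [r1c5∈{4}] r1c5's peers cover all but 4, so r1c5=4.
Step 14. [r5c1∈{4}] nothing but 4 survives at r5c1 ⇒ r5c1=4.
Step 15. [r4c6∈{6}] nothing but 6 survives at r4c6, so r4c6=6.

Answer: 5 2 1 6 4 3 / 6 4 3 1 2 5 / 2 3 6 4 5 1 / 1 5 4 2 3 6 / 4 1 5 3 6 2 / 3 6 2 5 1 4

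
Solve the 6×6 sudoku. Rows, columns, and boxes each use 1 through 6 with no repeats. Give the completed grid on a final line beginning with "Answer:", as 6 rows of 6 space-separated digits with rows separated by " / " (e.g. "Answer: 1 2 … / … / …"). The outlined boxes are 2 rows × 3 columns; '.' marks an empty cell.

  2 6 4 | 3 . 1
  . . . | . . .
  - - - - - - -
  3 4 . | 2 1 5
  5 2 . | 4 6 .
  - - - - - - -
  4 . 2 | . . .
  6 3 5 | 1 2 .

Step 1. [r2c2∈{1,5}] in col 2, 5 fits only at r2c2. So r2c2=5.
Step 2. [r5c5∈{3,5}] 3 has one home in col 5: r5c5. So r5c5=3.
Step 3. [r2c6∈{2,4,6}] 2 has one home in row 2: r2c6, so r2c6=2.
Step 4. [r5c6∈{6}] r5c6 has the single candidate 6 ⇒ r5c6=6.
Step 5. [r2c3∈{1,3}] r2c3 is the only open cell in row 2 admitting 3. So r2c3=3.
Step 6. [r4c3∈{1}] r4c3 is down to just 1. So r4c3=1.
Step 7. [r4c6∈{3}] r4c6 has the single candidate 3, so r4c6=3.
Step 8. [r1c5∈{5}] nothing but 5 survives at r1c5, so r1c5=5.
Step 9. [r3c3∈{6}] r3c3 is down to just 6 ⇒ r3c3=6.
Step 10. [r2c4∈{6}] r2c4 is down to just 6, so r2c4=6.
Step 11. [r2c5∈{4}] nothing but 4 survives at r2c5, so r2c5=4.
Step 12. [r5c4∈{5}] r5c4's peers cover all but 5, so r5c4=5.
Step 13. [r2c1∈{1}] nothing but 1 survives at r2c1, so r2c1=1.
Step 14. [r5c2∈{1}] only 1 remains possible at r5c2. So r5c2=1.
Step 15. [r6c6∈{4}] r6c6's peers cover all but 4 ⇒ r6c6=4.

Answer: 2 6 4 3 5 1 / 1 5 3 6 4 2 / 3 4 6 2 1 5 / 5 2 1 4 6 3 / 4 1 2 5 3 6 / 6 3 5 1 2 4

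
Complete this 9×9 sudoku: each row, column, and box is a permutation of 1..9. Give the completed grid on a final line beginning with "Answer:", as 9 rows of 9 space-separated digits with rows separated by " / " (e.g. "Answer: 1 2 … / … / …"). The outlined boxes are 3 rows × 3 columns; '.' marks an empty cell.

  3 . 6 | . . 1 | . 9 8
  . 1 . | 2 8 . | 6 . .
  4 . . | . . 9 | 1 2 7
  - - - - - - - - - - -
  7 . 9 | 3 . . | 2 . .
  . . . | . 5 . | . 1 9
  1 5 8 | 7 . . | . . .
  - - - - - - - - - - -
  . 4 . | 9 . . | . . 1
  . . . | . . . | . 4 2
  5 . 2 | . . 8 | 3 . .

Step 1. [r4c2∈{6}] r4c2's peers cover all but 6. So r4c2=6.
Step 2. [r4c6∈{4}] nothing but 4 survives at r4c6 ⇒ r4c6=4.
Step 3. [r9c9∈{6}] r9c9's peers cover all but 6, so r9c9=6.
Step 4. [r9c8∈{7}] only 7 remains possible at r9c8 ⇒ r9c8=7.
Step 5. [r8c7∈{5,8,9}] in col 7, 9 fits only at r8c7. So r8c7=9.
Step 6. [r8c3∈{1,3,7}] col 3 places 1 nowhere but r8c3. So r8c3=1.
Step 7. [r3c5∈{3,6}] row 3 places 3 nowhere but r3c5. So r3c5=3.
Step 8. [r2c9∈{3,4,5}] row 2 places 4 nowhere but r2c9 ⇒ r2c9=4.
Step 9. [r4c8∈{5,8}] r4c8 is the only open cell in row 4 admitting 8 ⇒ r4c8=8.
Step 10. [r7c8∈{5}] r7c8 has the single candidate 5, so r7c8=5.
Step 11. [r3c4∈{5,6}] row 3 places 6 nowhere but r3c4. So r3c4=6.
Step 12. [r5c6∈{2,6}] in row 5, 6 fits only at r5c6 ⇒ r5c6=6.
Step 13. [r6c6∈{2}] nothing but 2 survives at r6c6, so r6c6=2.
Step 14. [r5c3∈{3,4}] col 3 places 4 nowhere but r5c3. So r5c3=4.
Step 15. [r7c3∈{3,7}] in col 3, 3 fits only at r7c3 ⇒ r7c3=3.
Step 16. [r8c2∈{7,8}] in box 7, 7 fits only at r8c2. So r8c2=7.
Step 17. [r1c5∈{4,7}] row 1 places 7 nowhere but r1c5, so r1c5=7.
Step 18. [r2c6∈{5}] r2c6 has the single candidate 5 ⇒ r2c6=5.
Step 19. [r8c5∈{6}] nothing but 6 survives at r8c5 ⇒ r8c5=6.
Step 20. [r9c4∈{1,4}] col 4 places 1 nowhere but r9c4 ⇒ r9c4=1.
Step 21. [r5c1∈{2}] only 2 remains possible at r5c1 ⇒ r5c1=2.
Step 22. [r7c7∈{8}] r7c7 is down to just 8 ⇒ r7c7=8.
Step 23. [r2c8∈{3}] r2c8 is down to just 3 ⇒ r2c8=3.
Step 24. [r9c2∈{9}] r9c2 is down to just 9, so r9c2=9.
Step 25. [r7c5∈{2}] r7c5's peers cover all but 2. So r7c5=2.
Step 26. [r3c2∈{8}] r3c2 has the single candidate 8. So r3c2=8.
Step 27. [r5c4∈{8}] r5c4's peers cover all but 8, so r5c4=8.
Step 28. [r6c9∈{3}] nothing but 3 survives at r6c9 ⇒ r6c9=3.
Step 29. [r3c3∈{5}] r3c3's peers cover all but 5, so r3c3=5.
Step 30. [r1c2∈{2}] r1c2 has the single candidate 2 ⇒ r1c2=2.
Step 31. [r5c7∈{7}] nothing but 7 survives at r5c7 ⇒ r5c7=7.
Step 32. [r9c5∈{4}] only 4 remains possible at r9c5, so r9c5=4.
Step 33. [r2c1∈{9}] r2c1 is down to just 9, so r2c1=9.
Step 34. [r7c6∈{7}] r7c6 is down to just 7, so r7c6=7.
Step 35. [r1c4∈{4}] only 4 remains possible at r1c4, so r1c4=4.
Step 36. [r7c1∈{6}] nothing but 6 survives at r7c1, so r7c1=6.
Step 37. [r6c7∈{4}] nothing but 4 survives at r6c7. So r6c7=4.
Step 38. [r8c4∈{5}] r8c4 is down to just 5, so r8c4=5.
Step 39. [r6c8∈{6}] r6c8's peers cover all but 6, so r6c8=6.
Step 40. [r2c3∈{7}] r2c3's peers cover all but 7 ⇒ r2c3=7.
Step 41. [r8c1∈{8}] nothing but 8 survives at r8c1 ⇒ r8c1=8.
Step 42. [r6c5∈{9}] only 9 remains possible at r6c5, so r6c5=9.
Step 43. [r8c6∈{3}] nothing but 3 survives at r8c6, so r8c6=3.
Step 44. [r4c5∈{1}] r4c5 has the single candidate 1 ⇒ r4c5=1.
Step 45. [r4c9∈{5}] r4c9's peers cover all but 5. So r4c9=5.
Step 46. [r1c7∈{5}] only 5 remains possible at r1c7, so r1c7=5.
Step 47. [r5c2∈{3}] r5c2's peers cover all but 3 ⇒ r5c2=3.

Answer: 3 2 6 4 7 1 5 9 8 / 9 1 7 2 8 5 6 3 4 / 4 8 5 6 3 9 1 2 7 / 7 6 9 3 1 4 2 8 5 / 2 3 4 8 5 6 7 1 9 / 1 5 8 7 9 2 4 6 3 / 6 4 3 9 2 7 8 5 1 / 8 7 1 5 6 3 9 4 2 / 5 9 2 1 4 8 3 7 6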